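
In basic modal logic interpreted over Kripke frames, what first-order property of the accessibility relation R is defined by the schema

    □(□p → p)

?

shift-reflexivity: ∀x ∀y (Rxy → Ryy)

Suppose □(□p→p) is valid. Take Rxy and set V(p)={w : Ryw}. Then at y, □p holds; since □(□p→p) at x, □p→p at y, so p at y, i.e. Ryy.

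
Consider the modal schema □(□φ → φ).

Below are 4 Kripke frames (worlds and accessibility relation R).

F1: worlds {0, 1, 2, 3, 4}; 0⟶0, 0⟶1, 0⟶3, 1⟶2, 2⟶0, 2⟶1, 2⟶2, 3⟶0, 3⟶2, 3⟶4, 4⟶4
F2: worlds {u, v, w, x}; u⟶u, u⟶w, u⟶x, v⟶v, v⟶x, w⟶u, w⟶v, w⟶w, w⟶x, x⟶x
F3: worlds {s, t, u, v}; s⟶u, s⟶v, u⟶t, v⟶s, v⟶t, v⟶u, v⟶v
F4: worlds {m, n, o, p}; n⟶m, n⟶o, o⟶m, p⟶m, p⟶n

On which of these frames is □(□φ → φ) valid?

The schema corresponds to shift-reflexivity: ∀x ∀y (Rxy → Ryy).
F1: fails — R01 but not R11.
F2: satisfies the condition.
F3: fails — Rut but not Rtt.
F4: fails — Rom but not Rmm.

F2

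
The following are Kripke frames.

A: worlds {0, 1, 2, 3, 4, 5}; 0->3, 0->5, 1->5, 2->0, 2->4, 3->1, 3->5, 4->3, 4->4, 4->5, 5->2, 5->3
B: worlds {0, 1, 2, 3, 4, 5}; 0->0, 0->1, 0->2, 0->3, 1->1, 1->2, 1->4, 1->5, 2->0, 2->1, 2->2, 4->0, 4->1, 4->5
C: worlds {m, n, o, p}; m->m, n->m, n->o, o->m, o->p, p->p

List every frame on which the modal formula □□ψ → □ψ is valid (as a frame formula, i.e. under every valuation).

B

The schema corresponds to density: ∀x ∀y (Rxy → ∃z (Rxz ∧ Rzy)).
A: fails — R31 but no z with R3z and Rz1.
B: satisfies the condition.
C: fails — Rno but no z with Rnz and Rzo.
Valid on: B.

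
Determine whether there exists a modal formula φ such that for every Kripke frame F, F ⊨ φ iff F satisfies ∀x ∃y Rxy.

Yes — defined by □q → ◇q

Yes: it is seriality, defined by the D schema □q → ◇q.
Suppose □q→◇q is valid. At any x set V(q)=W. Then □q at x, so ◇q at x, so x has a successor.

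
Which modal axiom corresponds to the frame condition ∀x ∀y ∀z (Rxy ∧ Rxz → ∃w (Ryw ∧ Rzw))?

◇□r → □◇r

This is convergence; the standard corresponding axiom is .2: ◇□r → □◇r.
Suppose ◇□r→□◇r is valid. Take Rxy, Rxz and set V(r)={w : Ryw}. Then □r at y so ◇□r at x, so □◇r at x, so ◇r at z, giving w with Rzw and Ryw.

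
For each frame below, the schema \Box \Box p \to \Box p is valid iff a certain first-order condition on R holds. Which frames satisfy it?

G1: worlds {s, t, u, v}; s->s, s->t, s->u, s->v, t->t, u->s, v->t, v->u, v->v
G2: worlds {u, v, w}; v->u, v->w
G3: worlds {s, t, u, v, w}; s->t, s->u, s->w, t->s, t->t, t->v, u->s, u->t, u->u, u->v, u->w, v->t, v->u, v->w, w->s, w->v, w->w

G1, G3

Frame correspondent (Sahlqvist): \forall x \forall y (Rxy \to \exists z (Rxz \wedge Rzy)) — i.e. density.
G1: condition met.
G2: fails — Rvu but no z with Rvz and Rzu.
G3: condition met.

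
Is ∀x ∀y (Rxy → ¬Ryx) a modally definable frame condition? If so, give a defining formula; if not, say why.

If a class were modally definable it would be closed under surjective bounded morphisms (Goldblatt–Thomason).
The 4-cycle (worlds s,t,u,v with s→t→u→v→s) is asymmetric. Mapping every world to a single reflexive point • is a surjective bounded morphism, and the reflexive point is not asymmetric (R•• but asymmetry requires ¬R••).
So no modal formula (or set of formulas) defines exactly the asymmetric frames.

No — not modally definable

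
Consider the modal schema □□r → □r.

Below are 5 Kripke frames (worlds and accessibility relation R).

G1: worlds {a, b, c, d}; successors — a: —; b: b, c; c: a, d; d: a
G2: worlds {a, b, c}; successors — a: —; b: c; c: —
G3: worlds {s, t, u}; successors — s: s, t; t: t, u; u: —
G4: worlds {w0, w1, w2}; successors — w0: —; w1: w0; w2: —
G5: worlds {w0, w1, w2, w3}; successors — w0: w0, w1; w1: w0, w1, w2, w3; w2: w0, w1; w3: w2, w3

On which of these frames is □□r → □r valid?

G3, G5

This is the axiom for density; its first-order frame correspondent is ∀x ∀y (Rxy → ∃z (Rxz ∧ Rzy)).
G1: fails — Rcd but no z with Rcz and Rzd.
G2: fails — Rbc but no z with Rbz and Rzc.
G3: condition met.
G4: fails — Rw1w0 but no z with Rw1z and Rzw0.
G5: condition met.
Valid on: G3, G5.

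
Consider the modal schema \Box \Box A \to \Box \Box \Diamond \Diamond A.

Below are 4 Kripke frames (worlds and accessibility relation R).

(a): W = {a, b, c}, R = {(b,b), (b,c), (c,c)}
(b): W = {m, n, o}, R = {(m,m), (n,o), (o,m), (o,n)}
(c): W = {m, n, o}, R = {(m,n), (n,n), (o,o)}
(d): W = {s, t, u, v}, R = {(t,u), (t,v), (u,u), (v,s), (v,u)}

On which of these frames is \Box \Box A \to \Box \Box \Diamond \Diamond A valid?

(a), (b), (c)

The schema corresponds to a generalized confluence (Geach) condition: \forall x \forall z (x R^2 z \to \exists w (x R^2 w \wedge z R^2 w)).
(a): satisfies the condition.
(b): satisfies the condition.
(c): satisfies the condition.
(d): fails — tR²s but no w with tR²w and sR²w.
Valid on: (a), (b), (c).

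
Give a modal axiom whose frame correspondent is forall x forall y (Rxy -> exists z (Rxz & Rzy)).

The condition is density. The C4 schema □□q → □q defines it.
Suppose □□q→□q is valid. Take Rxy and set V(q)={w : xR²w}. Then □□q at x, so □q at x, so q at y, i.e. ∃z(Rxz∧Rzy).

□□q → □q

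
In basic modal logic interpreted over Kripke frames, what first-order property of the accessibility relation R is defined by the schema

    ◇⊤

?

◇⊤ holds at w iff w has a successor, so frame-validity of ◇⊤ is exactly seriality. Equivalently via □ψ → ◇ψ:
Suppose □ψ→◇ψ is valid. At any x set V(ψ)=W. Then □ψ at x, so ◇ψ at x, so x has a successor.
The converse is a direct semantic check.
So the correspondent is seriality.

seriality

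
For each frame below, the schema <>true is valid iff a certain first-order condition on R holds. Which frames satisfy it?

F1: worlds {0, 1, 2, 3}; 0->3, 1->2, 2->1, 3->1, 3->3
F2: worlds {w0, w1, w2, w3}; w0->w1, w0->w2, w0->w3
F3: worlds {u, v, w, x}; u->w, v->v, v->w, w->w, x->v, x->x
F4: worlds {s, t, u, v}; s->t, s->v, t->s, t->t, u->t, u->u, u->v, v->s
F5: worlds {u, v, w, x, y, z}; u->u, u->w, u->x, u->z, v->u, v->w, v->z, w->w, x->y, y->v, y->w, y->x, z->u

Frame correspondent (Sahlqvist): forall x exists y Rxy — i.e. seriality.
F1: ✓.
F2: fails — world w1 has no successor.
F3: ✓.
F4: ✓.
F5: ✓.

F1, F3, F4, F5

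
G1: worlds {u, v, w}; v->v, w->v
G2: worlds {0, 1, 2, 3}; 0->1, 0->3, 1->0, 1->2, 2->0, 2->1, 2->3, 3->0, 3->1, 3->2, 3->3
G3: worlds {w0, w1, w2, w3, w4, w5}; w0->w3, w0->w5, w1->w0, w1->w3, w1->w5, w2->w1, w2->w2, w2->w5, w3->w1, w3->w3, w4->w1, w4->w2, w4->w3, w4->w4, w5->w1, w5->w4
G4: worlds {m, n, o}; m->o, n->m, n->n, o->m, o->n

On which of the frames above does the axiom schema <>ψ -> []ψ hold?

G1

The schema corresponds to partial functionality: forall x forall y forall z (Rxy & Rxz -> y = z).
G1: holds.
G2: fails — 0 sees both 1 and 3.
G3: fails — w0 sees both w3 and w5.
G4: fails — n sees both m and n.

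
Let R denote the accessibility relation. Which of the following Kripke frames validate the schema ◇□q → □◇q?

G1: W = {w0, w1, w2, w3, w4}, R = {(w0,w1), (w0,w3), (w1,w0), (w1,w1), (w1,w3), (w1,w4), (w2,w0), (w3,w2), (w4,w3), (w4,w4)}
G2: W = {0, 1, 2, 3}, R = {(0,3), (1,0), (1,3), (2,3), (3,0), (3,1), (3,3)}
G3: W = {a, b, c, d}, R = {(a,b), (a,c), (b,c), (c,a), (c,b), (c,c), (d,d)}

Frame correspondent (Sahlqvist): ∀x ∀y ∀z (Rxy ∧ Rxz → ∃w (Ryw ∧ Rzw)) — i.e. convergence.
G1: fails — Rw0w1 and Rw0w3 but w1 and w3 have no common successor.
G2: satisfies the condition.
G3: satisfies the condition.

G2, G3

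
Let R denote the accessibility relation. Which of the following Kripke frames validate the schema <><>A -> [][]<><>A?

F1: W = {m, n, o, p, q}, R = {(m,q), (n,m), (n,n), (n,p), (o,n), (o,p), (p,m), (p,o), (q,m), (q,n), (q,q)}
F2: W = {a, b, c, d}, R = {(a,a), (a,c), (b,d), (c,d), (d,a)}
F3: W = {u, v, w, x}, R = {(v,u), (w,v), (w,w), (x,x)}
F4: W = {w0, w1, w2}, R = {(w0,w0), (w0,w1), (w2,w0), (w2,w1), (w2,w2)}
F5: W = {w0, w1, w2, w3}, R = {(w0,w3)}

F5

This is the axiom for a generalized confluence (Geach) condition; its first-order frame correspondent is forall x forall y forall z ((x R^2 y & x R^2 z) -> exists w (y = w & z R^2 w)).
F1: fails — nR²m, nR²p but no w with m=w and pR²w.
F2: fails — aR²c, aR²c but no w with c=w and cR²w.
F3: fails — wR²u, wR²u but no t with u=t and uR²t.
F4: fails — w0R²w0, w0R²w1 but no w with w0=w and w1R²w.
F5: condition met.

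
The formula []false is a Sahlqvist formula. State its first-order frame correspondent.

emptiness of R: forall x forall y ~Rxy

□⊥ is valid iff no world has any successor (otherwise □⊥ fails at any world with one).
The converse is a direct semantic check.
So the correspondent is emptiness of R.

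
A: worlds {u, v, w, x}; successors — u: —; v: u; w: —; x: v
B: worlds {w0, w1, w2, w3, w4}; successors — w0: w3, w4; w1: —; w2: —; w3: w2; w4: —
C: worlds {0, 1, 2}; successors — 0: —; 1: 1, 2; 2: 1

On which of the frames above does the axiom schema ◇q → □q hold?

A

This is the axiom for partial functionality; its first-order frame correspondent is ∀x ∀y ∀z (Rxy ∧ Rxz → y = z).
A: holds.
B: fails — w0 sees both w3 and w4.
C: fails — 1 sees both 1 and 2.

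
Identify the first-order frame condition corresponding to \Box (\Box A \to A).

This is the T□ axiom.
It corresponds to shift-reflexivity: \forall x \forall y (Rxy \to Ryy).

shift-reflexivity: \forall x \forall y (Rxy \to Ryy)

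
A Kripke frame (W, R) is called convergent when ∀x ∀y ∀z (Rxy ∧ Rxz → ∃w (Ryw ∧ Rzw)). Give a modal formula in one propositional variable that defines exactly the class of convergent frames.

◇□q → □◇q

This is convergence; the standard corresponding axiom is .2: ◇□q → □◇q.
Suppose ◇□q→□◇q is valid. Take Rxy, Rxz and set V(q)={w : Ryw}. Then □q at y so ◇□q at x, so □◇q at x, so ◇q at z, giving w with Rzw and Ryw.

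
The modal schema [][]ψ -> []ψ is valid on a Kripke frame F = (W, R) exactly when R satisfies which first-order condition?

Suppose □□ψ→□ψ is valid. Take Rxy and set V(ψ)={w : xR²w}. Then □□ψ at x, so □ψ at x, so ψ at y, i.e. ∃z(Rxz∧Rzy).

Density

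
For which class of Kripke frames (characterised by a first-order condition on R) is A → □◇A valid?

This schema is the B axiom.
Its frame correspondent is symmetry — ∀x ∀y (Rxy → Ryx).

symmetry: ∀x ∀y (Rxy → Ryx)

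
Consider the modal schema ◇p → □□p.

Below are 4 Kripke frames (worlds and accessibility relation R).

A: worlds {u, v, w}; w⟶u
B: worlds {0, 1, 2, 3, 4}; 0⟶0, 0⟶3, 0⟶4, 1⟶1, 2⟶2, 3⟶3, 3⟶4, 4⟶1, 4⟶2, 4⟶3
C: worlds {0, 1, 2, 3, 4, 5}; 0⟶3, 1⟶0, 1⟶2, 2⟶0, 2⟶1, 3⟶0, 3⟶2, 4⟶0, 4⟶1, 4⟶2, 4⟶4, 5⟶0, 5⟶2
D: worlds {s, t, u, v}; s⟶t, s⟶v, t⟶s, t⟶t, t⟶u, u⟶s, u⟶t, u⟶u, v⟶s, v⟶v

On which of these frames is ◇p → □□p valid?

The schema corresponds to a generalized confluence (Geach) condition: ∀x ∀y ∀z ((xRy ∧ xR²z) → ∃w (y = w ∧ z = w)).
A: ✓.
B: fails — 0R0, 0R²1 but 0 ≠ 1.
C: fails — 0R3, 0R²0 but 3 ≠ 0.
D: fails — sRt, sR²s but t ≠ s.

A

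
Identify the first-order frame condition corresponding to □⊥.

□⊥ is valid iff no world has any successor (otherwise □⊥ fails at any world with one).
Conversely, on a frame with emptiness of R the schema holds at every world under every valuation.
So the correspondent is emptiness of R.

Emptiness of R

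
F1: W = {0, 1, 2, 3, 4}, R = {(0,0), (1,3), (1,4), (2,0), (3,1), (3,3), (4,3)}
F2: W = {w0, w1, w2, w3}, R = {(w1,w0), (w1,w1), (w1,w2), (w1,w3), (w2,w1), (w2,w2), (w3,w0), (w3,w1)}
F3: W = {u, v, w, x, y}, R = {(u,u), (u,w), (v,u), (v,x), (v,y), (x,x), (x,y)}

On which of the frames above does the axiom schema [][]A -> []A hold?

This is the axiom for density; its first-order frame correspondent is forall x forall y (Rxy -> exists z (Rxz & Rzy)).
F1: fails — R14 but no z with R1z and Rz4.
F2: holds.
F3: holds.
Valid on: F2, F3.

F2, F3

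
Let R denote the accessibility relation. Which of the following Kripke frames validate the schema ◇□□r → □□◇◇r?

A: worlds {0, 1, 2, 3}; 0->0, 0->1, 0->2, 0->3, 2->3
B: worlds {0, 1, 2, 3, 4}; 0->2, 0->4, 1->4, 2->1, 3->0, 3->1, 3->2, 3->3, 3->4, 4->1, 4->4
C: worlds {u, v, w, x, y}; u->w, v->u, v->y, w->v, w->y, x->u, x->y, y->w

This is the axiom for a generalized confluence (Geach) condition; its first-order frame correspondent is ∀x ∀y ∀z ((xRy ∧ xR²z) → ∃w (yR²w ∧ zR²w)).
A: fails — 0R0, 0R²1 but no w with 0R²w and 1R²w.
B: condition met.
C: fails — wRv, wR²u but no t with vR²t and uR²t.

B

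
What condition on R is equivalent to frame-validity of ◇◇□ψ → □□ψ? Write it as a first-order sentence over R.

∀x ∀y ∀z ((xR²y ∧ xR²z) → ∃w (yRw ∧ z = w))

This is a Sahlqvist (Geach-type) schema ◇^2□^1ψ → □^2◇^0ψ.
Minimal-valuation argument: fix x; take any y with xR^2y and any z with xR^2z. Set V(ψ) to the set of worlds R-reachable from y in exactly 1 step. Then □^1ψ holds at y, so the antecedent holds at x; validity forces ◇^0ψ at z, giving a w with zR^0w and yR^1w.
First-order correspondent: ∀x ∀y ∀z ((xR²y ∧ xR²z) → ∃w (yRw ∧ z = w)).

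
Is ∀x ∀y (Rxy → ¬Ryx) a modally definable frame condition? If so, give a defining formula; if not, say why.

Not modally definable

Modal frame validity is preserved under surjective bounded morphisms.
The 5-cycle (worlds w0,w1,w2,w3,w4 with w0→w1→w2→w3→w4→w0) is asymmetric. Mapping every world to a single reflexive point • is a surjective bounded morphism, and the reflexive point is not asymmetric (R•• but asymmetry requires ¬R••).
So no modal formula (or set of formulas) defines exactly the asymmetric frames.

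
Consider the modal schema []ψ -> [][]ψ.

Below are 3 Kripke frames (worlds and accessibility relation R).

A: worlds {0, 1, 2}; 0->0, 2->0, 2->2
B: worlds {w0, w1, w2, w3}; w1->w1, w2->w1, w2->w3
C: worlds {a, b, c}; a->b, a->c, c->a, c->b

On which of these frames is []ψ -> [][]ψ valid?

The schema corresponds to transitivity: forall x forall y forall z (Rxy & Ryz -> Rxz).
A: satisfies the condition.
B: satisfies the condition.
C: fails — Rac and Rca but not Raa.
Valid on: A, B.

A, B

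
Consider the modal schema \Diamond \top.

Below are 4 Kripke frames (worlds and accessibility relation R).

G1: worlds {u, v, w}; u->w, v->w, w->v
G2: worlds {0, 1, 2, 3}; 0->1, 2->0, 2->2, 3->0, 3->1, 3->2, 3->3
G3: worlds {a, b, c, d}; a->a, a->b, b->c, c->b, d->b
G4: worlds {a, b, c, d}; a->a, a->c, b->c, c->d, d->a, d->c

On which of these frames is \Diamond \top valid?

G1, G3, G4

Frame correspondent (Sahlqvist): \forall x \exists y Rxy — i.e. seriality.
G1: holds.
G2: fails — world 1 has no successor.
G3: holds.
G4: holds.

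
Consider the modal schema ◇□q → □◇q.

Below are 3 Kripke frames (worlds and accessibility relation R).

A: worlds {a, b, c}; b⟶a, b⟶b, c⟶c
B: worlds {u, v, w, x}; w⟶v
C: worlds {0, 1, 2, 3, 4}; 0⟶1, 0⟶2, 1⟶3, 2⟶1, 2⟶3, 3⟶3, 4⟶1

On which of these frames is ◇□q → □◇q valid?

The schema corresponds to convergence: ∀x ∀y ∀z (Rxy ∧ Rxz → ∃w (Ryw ∧ Rzw)).
A: fails — Rba and Rba but a and a have no common successor.
B: fails — Rwv and Rwv but v and v have no common successor.
C: satisfies the condition.

C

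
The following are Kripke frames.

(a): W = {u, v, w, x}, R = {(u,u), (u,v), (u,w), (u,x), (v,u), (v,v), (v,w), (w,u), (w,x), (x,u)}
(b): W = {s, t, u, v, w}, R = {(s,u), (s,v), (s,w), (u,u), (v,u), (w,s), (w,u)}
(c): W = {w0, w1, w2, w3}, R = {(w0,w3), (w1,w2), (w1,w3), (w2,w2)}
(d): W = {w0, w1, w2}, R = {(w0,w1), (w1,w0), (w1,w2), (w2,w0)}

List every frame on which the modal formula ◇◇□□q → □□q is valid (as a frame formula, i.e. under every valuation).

(a), (c)

This is the axiom for a generalized confluence (Geach) condition; its first-order frame correspondent is ∀x ∀y ∀z ((xR²y ∧ xR²z) → ∃w (yR²w ∧ z = w)).
(a): satisfies the condition.
(b): fails — sR²u, sR²s but no w* with uR²w* and s=w*.
(c): satisfies the condition.
(d): fails — w0R²w2, w0R²w0 but no w with w2R²w and w0=w.
Valid on: (a), (c).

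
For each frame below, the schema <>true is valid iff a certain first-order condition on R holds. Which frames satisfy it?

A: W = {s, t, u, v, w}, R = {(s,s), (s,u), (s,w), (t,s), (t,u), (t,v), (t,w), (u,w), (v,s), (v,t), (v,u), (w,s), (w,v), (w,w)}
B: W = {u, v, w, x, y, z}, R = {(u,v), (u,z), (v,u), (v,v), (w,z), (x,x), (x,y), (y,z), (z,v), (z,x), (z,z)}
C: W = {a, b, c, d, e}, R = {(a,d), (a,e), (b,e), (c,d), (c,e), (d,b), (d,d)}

Frame correspondent (Sahlqvist): forall x exists y Rxy — i.e. seriality.
A: ✓.
B: ✓.
C: fails — world e has no successor.

A, B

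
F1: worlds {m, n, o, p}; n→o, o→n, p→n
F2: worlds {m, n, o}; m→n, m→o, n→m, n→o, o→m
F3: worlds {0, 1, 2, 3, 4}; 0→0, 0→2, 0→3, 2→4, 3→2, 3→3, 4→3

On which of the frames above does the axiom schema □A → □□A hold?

none

This is the axiom for transitivity; its first-order frame correspondent is ∀x ∀y ∀z (Rxy ∧ Ryz → Rxz).
F1: fails — Rno and Ron but not Rnn.
F2: fails — Rom and Rmo but not Roo.
F3: fails — R32 and R24 but not R34.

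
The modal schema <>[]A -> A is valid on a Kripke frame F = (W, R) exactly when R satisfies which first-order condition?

symmetry

This is a form of the B axiom.
It corresponds to symmetry: forall x forall y (Rxy -> Ryx).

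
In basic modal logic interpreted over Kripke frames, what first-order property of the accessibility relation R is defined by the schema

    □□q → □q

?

density: ∀x ∀y (Rxy → ∃z (Rxz ∧ Rzy))

Suppose □□q→□q is valid. Take Rxy and set V(q)={w : xR²w}. Then □□q at x, so □q at x, so q at y, i.e. ∃z(Rxz∧Rzy).
Conversely, any frame satisfying ∀x ∀y (Rxy → ∃z (Rxz ∧ Rzy)) validates the schema.
So the correspondent is density.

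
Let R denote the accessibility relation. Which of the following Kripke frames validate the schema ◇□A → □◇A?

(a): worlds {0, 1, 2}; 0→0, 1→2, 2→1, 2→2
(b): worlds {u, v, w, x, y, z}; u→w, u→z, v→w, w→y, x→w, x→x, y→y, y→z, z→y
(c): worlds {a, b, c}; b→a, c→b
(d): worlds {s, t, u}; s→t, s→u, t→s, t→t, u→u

(a)

This is the axiom for convergence; its first-order frame correspondent is ∀x ∀y ∀z (Rxy ∧ Rxz → ∃w (Ryw ∧ Rzw)).
(a): condition met.
(b): fails — Rxw and Rxx but w and x have no common successor.
(c): fails — Rba and Rba but a and a have no common successor.
(d): fails — Rsu and Rst but u and t have no common successor.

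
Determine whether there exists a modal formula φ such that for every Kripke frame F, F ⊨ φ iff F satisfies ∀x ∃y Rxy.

Yes: it is seriality, defined by the D schema □p → ◇p.
Suppose □p→◇p is valid. At any x set V(p)=W. Then □p at x, so ◇p at x, so x has a successor.

Definable; □p → ◇p defines it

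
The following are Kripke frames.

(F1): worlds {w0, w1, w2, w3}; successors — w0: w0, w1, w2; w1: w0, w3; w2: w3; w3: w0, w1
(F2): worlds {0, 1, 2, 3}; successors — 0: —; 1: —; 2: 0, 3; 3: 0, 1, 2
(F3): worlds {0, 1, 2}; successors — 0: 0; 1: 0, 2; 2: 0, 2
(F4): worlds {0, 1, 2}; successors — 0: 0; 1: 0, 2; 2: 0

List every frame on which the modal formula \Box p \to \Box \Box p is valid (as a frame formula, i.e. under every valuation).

This is the axiom for transitivity; its first-order frame correspondent is \forall x \forall y \forall z (Rxy \wedge Ryz \to Rxz).
(F1): fails — Rw1w0 and Rw0w1 but not Rw1w1.
(F2): fails — R32 and R23 but not R33.
(F3): condition met.
(F4): condition met.

(F3), (F4)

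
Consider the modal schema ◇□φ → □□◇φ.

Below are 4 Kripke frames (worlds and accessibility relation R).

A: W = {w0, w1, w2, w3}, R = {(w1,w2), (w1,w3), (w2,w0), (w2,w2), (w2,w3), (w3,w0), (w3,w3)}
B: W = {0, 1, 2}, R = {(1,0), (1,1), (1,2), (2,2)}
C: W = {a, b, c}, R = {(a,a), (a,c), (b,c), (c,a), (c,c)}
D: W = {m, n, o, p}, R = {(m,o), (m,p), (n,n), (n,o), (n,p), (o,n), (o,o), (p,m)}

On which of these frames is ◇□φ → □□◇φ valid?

Frame correspondent (Sahlqvist): ∀x ∀y ∀z ((xRy ∧ xR²z) → ∃w (yRw ∧ zRw)) — i.e. a generalized confluence (Geach) condition.
A: fails — w1Rw2, w1R²w0 but no w with w2Rw and w0Rw.
B: fails — 1R0, 1R²0 but no w with 0Rw and 0Rw.
C: condition met.
D: fails — mRp, mR²m but no w with pRw and mRw.

C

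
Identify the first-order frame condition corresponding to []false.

emptiness of R: forall x forall y ~Rxy

□⊥ is valid iff no world has any successor (otherwise □⊥ fails at any world with one).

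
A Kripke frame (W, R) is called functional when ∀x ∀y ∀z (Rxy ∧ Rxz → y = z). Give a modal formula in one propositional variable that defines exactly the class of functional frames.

This is partial functionality; the standard corresponding axiom is CD: ◇p → □p.

◇p → □p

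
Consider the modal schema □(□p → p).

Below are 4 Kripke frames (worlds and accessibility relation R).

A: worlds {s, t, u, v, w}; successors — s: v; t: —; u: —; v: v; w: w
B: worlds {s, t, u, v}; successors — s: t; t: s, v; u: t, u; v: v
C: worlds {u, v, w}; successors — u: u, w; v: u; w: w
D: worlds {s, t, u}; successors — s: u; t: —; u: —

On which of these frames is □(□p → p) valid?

A, C

The schema corresponds to shift-reflexivity: ∀x ∀y (Rxy → Ryy).
A: ✓.
B: fails — Rut but not Rtt.
C: ✓.
D: fails — Rsu but not Ruu.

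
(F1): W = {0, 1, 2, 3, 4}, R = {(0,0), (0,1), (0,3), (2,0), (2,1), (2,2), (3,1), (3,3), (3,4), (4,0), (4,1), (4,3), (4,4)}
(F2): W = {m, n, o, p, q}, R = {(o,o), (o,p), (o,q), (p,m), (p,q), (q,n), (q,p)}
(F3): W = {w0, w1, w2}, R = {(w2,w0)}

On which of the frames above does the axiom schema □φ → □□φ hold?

This is the axiom for transitivity; its first-order frame correspondent is ∀x ∀y ∀z (Rxy ∧ Ryz → Rxz).
(F1): fails — R34 and R40 but not R30.
(F2): fails — Rop and Rpm but not Rom.
(F3): satisfies the condition.

(F3)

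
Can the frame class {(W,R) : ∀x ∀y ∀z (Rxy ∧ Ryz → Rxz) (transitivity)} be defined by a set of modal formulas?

Yes — defined by □p → □□p

Yes: it is transitivity, defined by the 4 schema □p → □□p.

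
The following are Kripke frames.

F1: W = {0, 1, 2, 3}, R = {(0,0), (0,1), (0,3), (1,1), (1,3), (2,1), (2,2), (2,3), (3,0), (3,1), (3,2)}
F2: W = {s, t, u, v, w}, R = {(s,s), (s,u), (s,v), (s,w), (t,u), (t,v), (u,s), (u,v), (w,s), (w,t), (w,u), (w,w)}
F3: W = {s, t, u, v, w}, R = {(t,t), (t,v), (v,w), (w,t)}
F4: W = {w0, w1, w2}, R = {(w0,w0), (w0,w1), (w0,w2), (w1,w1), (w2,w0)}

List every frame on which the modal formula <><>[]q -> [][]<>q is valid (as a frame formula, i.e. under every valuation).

The schema corresponds to a generalized confluence (Geach) condition: forall x forall y forall z ((x R^2 y & x R^2 z) -> exists w (yRw & zRw)).
F1: ✓.
F2: fails — sR²s, sR²v but no w* with sRw* and vRw*.
F3: fails — tR²t, tR²v but no w* with tRw* and vRw*.
F4: fails — w0R²w1, w0R²w2 but no w with w1Rw and w2Rw.
Valid on: F1.

F1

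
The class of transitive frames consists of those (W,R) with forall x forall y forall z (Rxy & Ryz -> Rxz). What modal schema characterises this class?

□p → □□p

This is transitivity; the standard corresponding axiom is 4: □p → □□p.
Suppose □p→□□p is valid. Take Rxy, Ryz and set V(p)={w : Rxw}. Then □p at x, so □□p at x, so □p at y, so p at z, i.e. Rxz.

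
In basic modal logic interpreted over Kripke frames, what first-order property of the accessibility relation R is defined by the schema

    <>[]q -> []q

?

The Euclidean property

Equivalently (dual form): ◇q → □◇q.
Suppose ◇q→□◇q is valid. Take Rxy, Rxz and set V(q)={y}. Then ◇q at x, so □◇q at x, so ◇q at z, so some w with Rzw has q; w=y, i.e. Rzy. By symmetry of the argument, Ryz.
Conversely, on a frame with the Euclidean property the schema holds at every world under every valuation.
Frame condition: forall x forall y forall z (Rxy & Rxz -> Ryz).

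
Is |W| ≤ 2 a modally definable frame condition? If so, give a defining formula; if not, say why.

Not modally definable

Any modally definable frame class is closed under disjoint unions.
Any modal formula valid on each of 3 disjoint one-world frames is valid on their disjoint union (validity is preserved under disjoint unions). Each one-world frame has |W|=1≤2, but the union has |W|=3.
So the class is not modally definable.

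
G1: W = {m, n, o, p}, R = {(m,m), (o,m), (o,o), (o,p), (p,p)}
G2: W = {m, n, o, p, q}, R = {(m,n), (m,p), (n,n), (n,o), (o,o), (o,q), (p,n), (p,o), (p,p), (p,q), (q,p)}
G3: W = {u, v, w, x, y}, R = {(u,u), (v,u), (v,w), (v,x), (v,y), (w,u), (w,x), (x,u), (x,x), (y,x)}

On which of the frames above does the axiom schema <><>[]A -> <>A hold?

G1

Frame correspondent (Sahlqvist): forall x forall y (x R^2 y -> exists w (yRw & xRw)) — i.e. a generalized confluence (Geach) condition.
G1: condition met.
G2: fails — mR²o but no w with oRw and mRw.
G3: fails — yR²u but no t with uRt and yRt.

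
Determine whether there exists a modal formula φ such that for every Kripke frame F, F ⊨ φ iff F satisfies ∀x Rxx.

Yes, by □q → q

The condition is reflexivity. A defining modal formula is □q → q.
Suppose □q→q is valid. At any x set V(q)={w : Rxw}. Then □q holds at x, so q holds at x, i.e. Rxx.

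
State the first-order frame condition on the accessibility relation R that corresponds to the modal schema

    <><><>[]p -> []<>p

forall x forall y forall z ((x R^3 y & xRz) -> exists w (yRw & zRw))

This is a Sahlqvist (Geach-type) schema ◇^3□^1p → □^1◇^1p.
Minimal-valuation argument: fix x; take any y with xR^3y and any z with xR^1z. Set V(p) to the set of worlds R-reachable from y in exactly 1 step. Then □^1p holds at y, so the antecedent holds at x; validity forces ◇^1p at z, giving a w with zR^1w and yR^1w.
First-order correspondent: forall x forall y forall z ((x R^3 y & xRz) -> exists w (yRw & zRw)).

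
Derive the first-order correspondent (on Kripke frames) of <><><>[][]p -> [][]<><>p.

This is a Sahlqvist (Geach-type) schema ◇^3□^2p → □^2◇^2p.
Minimal-valuation argument: fix x; take any y with xR^3y and any z with xR^2z. Set V(p) to the set of worlds R-reachable from y in exactly 2 steps. Then □^2p holds at y, so the antecedent holds at x; validity forces ◇^2p at z, giving a w with zR^2w and yR^2w.
First-order correspondent: forall x forall y forall z ((x R^3 y & x R^2 z) -> exists w (y R^2 w & z R^2 w)).

forall x forall y forall z ((x R^3 y & x R^2 z) -> exists w (y R^2 w & z R^2 w))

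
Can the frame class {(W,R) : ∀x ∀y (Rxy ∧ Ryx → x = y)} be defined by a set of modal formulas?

If a class were modally definable it would be closed under surjective bounded morphisms (Goldblatt–Thomason).
The 8-cycle (worlds a,b,c,d,e,f,g,h with a→b→c→d→e→f→g→h→a) is antisymmetric. Sending even-indexed worlds to s and odd-indexed worlds to t is a surjective bounded morphism onto the two-world frame with s↔t, which is not antisymmetric.
Hence antisymmetry is not modally definable.

Not modally definable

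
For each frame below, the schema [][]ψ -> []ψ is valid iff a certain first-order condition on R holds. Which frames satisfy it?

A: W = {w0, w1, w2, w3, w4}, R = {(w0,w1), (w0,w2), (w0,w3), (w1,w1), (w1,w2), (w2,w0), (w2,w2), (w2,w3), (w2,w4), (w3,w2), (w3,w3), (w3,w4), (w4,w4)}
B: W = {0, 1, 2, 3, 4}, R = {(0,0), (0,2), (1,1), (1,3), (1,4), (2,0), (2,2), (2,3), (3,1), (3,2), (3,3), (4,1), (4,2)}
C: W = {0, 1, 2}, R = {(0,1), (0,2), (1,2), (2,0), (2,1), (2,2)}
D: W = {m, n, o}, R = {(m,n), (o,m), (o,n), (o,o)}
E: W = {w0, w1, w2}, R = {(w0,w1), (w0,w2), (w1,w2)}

A, B, C

This is the axiom for density; its first-order frame correspondent is forall x forall y (Rxy -> exists z (Rxz & Rzy)).
A: condition met.
B: condition met.
C: condition met.
D: fails — Rmn but no z with Rmz and Rzn.
E: fails — Rw1w2 but no z with Rw1z and Rzw2.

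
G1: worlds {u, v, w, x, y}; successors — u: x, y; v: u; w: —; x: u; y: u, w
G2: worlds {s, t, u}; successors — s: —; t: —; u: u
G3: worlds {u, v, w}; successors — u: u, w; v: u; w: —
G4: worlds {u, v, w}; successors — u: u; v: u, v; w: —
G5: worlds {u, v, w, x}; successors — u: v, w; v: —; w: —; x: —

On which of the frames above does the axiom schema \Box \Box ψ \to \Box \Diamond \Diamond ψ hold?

G2, G4

The schema corresponds to a generalized confluence (Geach) condition: \forall x \forall z (xRz \to \exists w (x R^2 w \wedge z R^2 w)).
G1: fails — uRx but no t with uR²t and xR²t.
G2: holds.
G3: fails — uRw but no t with uR²t and wR²t.
G4: holds.
G5: fails — uRv but no t with uR²t and vR²t.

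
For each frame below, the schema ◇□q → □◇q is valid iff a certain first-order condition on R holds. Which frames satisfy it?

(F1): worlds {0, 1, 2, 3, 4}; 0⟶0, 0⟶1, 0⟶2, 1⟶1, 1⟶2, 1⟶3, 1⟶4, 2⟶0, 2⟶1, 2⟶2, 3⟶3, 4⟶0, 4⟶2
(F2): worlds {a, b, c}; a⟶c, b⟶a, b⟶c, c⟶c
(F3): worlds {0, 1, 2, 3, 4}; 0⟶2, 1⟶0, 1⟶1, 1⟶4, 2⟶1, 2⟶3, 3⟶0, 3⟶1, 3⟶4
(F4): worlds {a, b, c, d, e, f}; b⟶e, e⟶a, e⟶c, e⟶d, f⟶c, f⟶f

(F2)

This is the axiom for convergence; its first-order frame correspondent is ∀x ∀y ∀z (Rxy ∧ Rxz → ∃w (Ryw ∧ Rzw)).
(F1): fails — R12 and R13 but 2 and 3 have no common successor.
(F2): satisfies the condition.
(F3): fails — R10 and R11 but 0 and 1 have no common successor.
(F4): fails — Rea and Rea but a and a have no common successor.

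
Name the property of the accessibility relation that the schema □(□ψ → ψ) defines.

shift-reflexivity

Suppose □(□ψ→ψ) is valid. Take Rxy and set V(ψ)={w : Ryw}. Then at y, □ψ holds; since □(□ψ→ψ) at x, □ψ→ψ at y, so ψ at y, i.e. Ryy.
The converse is a direct semantic check.
So the correspondent is shift-reflexivity.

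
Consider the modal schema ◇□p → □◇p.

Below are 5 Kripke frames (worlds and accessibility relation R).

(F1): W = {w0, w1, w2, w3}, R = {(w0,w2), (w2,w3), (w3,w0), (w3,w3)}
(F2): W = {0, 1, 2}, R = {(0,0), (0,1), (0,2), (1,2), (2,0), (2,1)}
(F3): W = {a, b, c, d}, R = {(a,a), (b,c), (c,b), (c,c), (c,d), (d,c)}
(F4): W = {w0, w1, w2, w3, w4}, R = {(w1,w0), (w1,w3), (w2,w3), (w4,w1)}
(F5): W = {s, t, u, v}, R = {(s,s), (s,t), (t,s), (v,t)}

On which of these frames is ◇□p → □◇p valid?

(F3), (F5)

The schema corresponds to convergence: ∀x ∀y ∀z (Rxy ∧ Rxz → ∃w (Ryw ∧ Rzw)).
(F1): fails — Rw3w0 and Rw3w3 but w0 and w3 have no common successor.
(F2): fails — R02 and R01 but 2 and 1 have no common successor.
(F3): satisfies the condition.
(F4): fails — Rw1w0 and Rw1w0 but w0 and w0 have no common successor.
(F5): satisfies the condition.
Valid on: (F3), (F5).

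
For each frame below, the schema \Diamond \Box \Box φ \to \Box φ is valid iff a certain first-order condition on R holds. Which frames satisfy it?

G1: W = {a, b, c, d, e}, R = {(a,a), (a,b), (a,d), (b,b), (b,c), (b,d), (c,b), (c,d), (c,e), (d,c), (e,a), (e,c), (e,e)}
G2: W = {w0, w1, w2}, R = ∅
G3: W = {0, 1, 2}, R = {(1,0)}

The schema corresponds to a generalized confluence (Geach) condition: \forall x \forall y \forall z ((xRy \wedge xRz) \to \exists w (y R^2 w \wedge z = w)).
G1: fails — aRb, aRa but no w with bR²w and a=w.
G2: satisfies the condition.
G3: fails — 1R0, 1R0 but no w with 0R²w and 0=w.
Valid on: G2.

G2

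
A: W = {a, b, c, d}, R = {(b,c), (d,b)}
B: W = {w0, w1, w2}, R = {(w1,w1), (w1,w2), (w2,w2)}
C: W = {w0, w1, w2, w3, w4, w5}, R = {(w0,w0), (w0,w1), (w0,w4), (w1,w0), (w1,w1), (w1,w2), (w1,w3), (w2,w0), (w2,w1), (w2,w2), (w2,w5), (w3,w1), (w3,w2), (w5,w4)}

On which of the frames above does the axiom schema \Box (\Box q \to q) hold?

B

Frame correspondent (Sahlqvist): \forall x \forall y (Rxy \to Ryy) — i.e. shift-reflexivity.
A: fails — Rdb but not Rbb.
B: condition met.
C: fails — Rw0w4 but not Rw4w4.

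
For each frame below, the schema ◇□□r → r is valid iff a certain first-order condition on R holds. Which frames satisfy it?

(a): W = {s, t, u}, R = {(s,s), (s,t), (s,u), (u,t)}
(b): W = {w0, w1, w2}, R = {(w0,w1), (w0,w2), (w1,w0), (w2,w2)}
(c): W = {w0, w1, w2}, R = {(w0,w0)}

(c)

The schema corresponds to a generalized confluence (Geach) condition: ∀x ∀y (xRy → ∃w (yR²w ∧ x = w)).
(a): fails — sRt but no w with tR²w and s=w.
(b): fails — w0Rw1 but no w with w1R²w and w0=w.
(c): holds.
Valid on: (c).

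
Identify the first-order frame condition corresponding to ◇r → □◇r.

Suppose ◇r→□◇r is valid. Take Rxy, Rxz and set V(r)={y}. Then ◇r at x, so □◇r at x, so ◇r at z, so some w with Rzw has r; w=y, i.e. Rzy. By symmetry of the argument, Ryz.

the Euclidean property: ∀x ∀y ∀z (Rxy ∧ Rxz → Ryz)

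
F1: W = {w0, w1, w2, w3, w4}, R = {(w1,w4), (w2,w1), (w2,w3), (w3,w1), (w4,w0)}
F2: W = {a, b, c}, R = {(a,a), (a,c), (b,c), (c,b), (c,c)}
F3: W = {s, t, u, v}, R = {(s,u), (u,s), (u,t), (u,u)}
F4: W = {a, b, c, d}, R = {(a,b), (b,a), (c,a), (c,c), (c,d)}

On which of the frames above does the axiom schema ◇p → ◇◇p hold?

The schema corresponds to a generalized confluence (Geach) condition: ∀x ∀y (xRy → ∃w (y = w ∧ xR²w)).
F1: fails — w1Rw4 but no w with w4=w and w1R²w.
F2: holds.
F3: holds.
F4: fails — aRb but no w with b=w and aR²w.
Valid on: F2, F3.

F2, F3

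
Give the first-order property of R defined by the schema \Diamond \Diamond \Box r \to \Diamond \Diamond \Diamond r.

This is a Sahlqvist (Geach-type) schema ◇^2□^1r → □^0◇^3r.
First-order correspondent: \forall x \forall y (x R^2 y \to \exists w (yRw \wedge x R^3 w)).

\forall x \forall y (x R^2 y \to \exists w (yRw \wedge x R^3 w))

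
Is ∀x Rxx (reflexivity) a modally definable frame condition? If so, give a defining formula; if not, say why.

This is a Sahlqvist condition; the T axiom □r → r defines it.

Yes — defined by □r → r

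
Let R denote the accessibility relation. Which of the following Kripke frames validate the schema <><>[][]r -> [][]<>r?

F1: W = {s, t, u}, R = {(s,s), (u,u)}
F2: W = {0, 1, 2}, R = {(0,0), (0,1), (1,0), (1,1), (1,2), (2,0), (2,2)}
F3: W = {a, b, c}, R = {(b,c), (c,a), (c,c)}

F1, F2

Frame correspondent (Sahlqvist): forall x forall y forall z ((x R^2 y & x R^2 z) -> exists w (y R^2 w & zRw)) — i.e. a generalized confluence (Geach) condition.
F1: holds.
F2: holds.
F3: fails — bR²a, bR²a but no w with aR²w and aRw.
Valid on: F1, F2.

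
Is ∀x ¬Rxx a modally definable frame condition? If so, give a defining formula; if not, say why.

No

Modal frame validity is preserved under surjective bounded morphisms.
The 5-cycle (worlds a,b,c,d,e with a→b→c→d→e→a) is irreflexive, and the map sending every world to a single reflexive point • is a surjective bounded morphism (forth: every edge maps to (•,•); back: every world has a successor). So any modal formula valid on the 5-cycle is also valid on the reflexive point, which is not irreflexive.
Hence irreflexivity is not modally definable.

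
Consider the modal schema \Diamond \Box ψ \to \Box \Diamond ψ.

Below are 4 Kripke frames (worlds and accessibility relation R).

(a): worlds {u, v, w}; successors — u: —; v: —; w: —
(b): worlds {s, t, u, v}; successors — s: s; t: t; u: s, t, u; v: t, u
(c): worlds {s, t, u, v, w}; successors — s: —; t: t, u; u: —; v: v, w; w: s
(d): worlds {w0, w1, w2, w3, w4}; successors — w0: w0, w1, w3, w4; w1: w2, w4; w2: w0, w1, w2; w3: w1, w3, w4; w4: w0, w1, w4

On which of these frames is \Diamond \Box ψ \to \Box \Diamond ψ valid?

This is the axiom for convergence; its first-order frame correspondent is \forall x \forall y \forall z (Rxy \wedge Rxz \to \exists w (Ryw \wedge Rzw)).
(a): condition met.
(b): fails — Rut and Rus but t and s have no common successor.
(c): fails — Rtt and Rtu but t and u have no common successor.
(d): condition met.
Valid on: (a), (d).

(a), (d)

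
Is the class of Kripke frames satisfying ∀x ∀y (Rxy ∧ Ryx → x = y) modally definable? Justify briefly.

Any modally definable frame class is closed under surjective bounded morphisms.
The 4-cycle (worlds w0,w1,w2,w3 with w0→w1→w2→w3→w0) is antisymmetric. Sending even-indexed worlds to a and odd-indexed worlds to b is a surjective bounded morphism onto the two-world frame with a↔b, which is not antisymmetric.
So the class is not modally definable.

No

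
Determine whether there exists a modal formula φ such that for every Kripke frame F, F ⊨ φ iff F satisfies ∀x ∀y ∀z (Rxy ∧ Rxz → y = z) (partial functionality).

Yes: it is partial functionality, defined by the CD schema ◇r → □r.
Suppose ◇r→□r is valid. Take Rxy, Rxz and set V(r)={y}. Then ◇r at x, so □r at x, so r at z, i.e. z=y.

Yes — defined by ◇r → □r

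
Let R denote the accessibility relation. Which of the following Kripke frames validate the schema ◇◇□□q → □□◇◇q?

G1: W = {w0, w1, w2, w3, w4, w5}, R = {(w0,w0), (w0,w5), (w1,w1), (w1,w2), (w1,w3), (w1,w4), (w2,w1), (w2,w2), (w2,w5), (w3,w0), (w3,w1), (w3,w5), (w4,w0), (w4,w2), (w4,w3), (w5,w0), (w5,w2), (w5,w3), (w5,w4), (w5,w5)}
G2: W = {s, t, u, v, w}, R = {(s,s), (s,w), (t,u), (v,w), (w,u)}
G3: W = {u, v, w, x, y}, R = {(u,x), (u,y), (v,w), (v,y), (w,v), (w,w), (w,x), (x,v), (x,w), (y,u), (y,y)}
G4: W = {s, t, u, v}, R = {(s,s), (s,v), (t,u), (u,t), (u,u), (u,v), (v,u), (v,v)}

The schema corresponds to a generalized confluence (Geach) condition: ∀x ∀y ∀z ((xR²y ∧ xR²z) → ∃w (yR²w ∧ zR²w)).
G1: satisfies the condition.
G2: fails — sR²s, sR²u but no w* with sR²w* and uR²w*.
G3: satisfies the condition.
G4: satisfies the condition.

G1, G3, G4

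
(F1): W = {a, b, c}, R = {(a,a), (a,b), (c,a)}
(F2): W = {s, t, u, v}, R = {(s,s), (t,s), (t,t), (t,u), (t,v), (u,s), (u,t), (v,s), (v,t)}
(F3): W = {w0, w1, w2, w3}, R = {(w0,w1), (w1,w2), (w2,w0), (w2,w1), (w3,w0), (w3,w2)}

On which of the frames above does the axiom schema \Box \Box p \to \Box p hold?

(F1), (F2)

The schema corresponds to density: \forall x \forall y (Rxy \to \exists z (Rxz \wedge Rzy)).
(F1): condition met.
(F2): condition met.
(F3): fails — Rw1w2 but no z with Rw1z and Rzw2.
Valid on: (F1), (F2).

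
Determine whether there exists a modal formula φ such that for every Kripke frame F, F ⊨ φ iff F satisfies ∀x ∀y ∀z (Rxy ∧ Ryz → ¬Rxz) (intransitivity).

Modal frame validity is preserved under surjective bounded morphisms.
The 5-cycle (worlds 0,1,2,3,4 with 0→1→2→3→4→0) is intransitive. Mapping every world to a single reflexive point • is a surjective bounded morphism; the reflexive point is not intransitive (R••∧R•• but R••).
So no modal formula (or set of formulas) defines exactly the intransitive frames.

Not modally definable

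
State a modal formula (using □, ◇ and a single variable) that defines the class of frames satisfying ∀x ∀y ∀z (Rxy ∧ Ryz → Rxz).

□p → □□p

The condition is transitivity. The 4 schema □p → □□p defines it.
Suppose □p→□□p is valid. Take Rxy, Ryz and set V(p)={w : Rxw}. Then □p at x, so □□p at x, so □p at y, so p at z, i.e. Rxz.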